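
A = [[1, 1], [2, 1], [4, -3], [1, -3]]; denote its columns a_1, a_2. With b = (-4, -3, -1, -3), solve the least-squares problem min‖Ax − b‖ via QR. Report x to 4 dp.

x = (-0.9459, -0.3176)

a_1 = (1, 2, 4, 1); ‖a_1‖ = 4.6904, so e_1 = (0.2132, 0.4264, 0.8528, 0.2132).
e_1·a_2 = 0.2132·1 + 0.4264·1 + 0.8528·(-3) + 0.2132·(-3) = -2.5584.
u_2 = a_2 + 2.5584·e_1 = (1.5455, 2.0909, -0.8182, -2.4545).
‖u_2‖ = 3.6680, so e_2 = (0.4213, 0.5700, -0.2231, -0.6692).
Qᵀb = (-3.6244, -1.1649).
Back-substitute: x_2 = -1.1649/3.6680 = -0.3176.
x_1 = (-3.6244 + 2.5584·(-0.3176))/4.6904 = -0.9459.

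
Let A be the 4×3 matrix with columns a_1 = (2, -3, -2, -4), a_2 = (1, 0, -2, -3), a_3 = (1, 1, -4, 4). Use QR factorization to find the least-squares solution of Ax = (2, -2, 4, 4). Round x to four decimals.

a_1 = (2, -3, -2, -4); ‖a_1‖ = 5.7446, so e_1 = (0.3482, -0.5222, -0.3482, -0.6963).
e_1·a_2 = 0.3482·1 + (-0.5222)·0 + (-0.3482)·(-2) + (-0.6963)·(-3) = 3.1334.
u_2 = a_2 − 3.1334·e_1 = (-0.0909, 1.6364, -0.9091, -0.8182).
‖u_2‖ = 2.0449, so e_2 = (-0.0445, 0.8002, -0.4446, -0.4001).
e_1·a_3 = 0.3482·1 + (-0.5222)·1 + (-0.3482)·(-4) + (-0.6963)·4 = -1.5667; e_2·a_3 = (-0.0445)·1 + 0.8002·1 + (-0.4446)·(-4) + (-0.4001)·4 = 0.9336.
u_3 = a_3 + 1.5667·e_1 − 0.9336·e_2 = (1.5870, -0.5652, -4.1304, 3.2826).
‖u_3‖ = 5.5384, so e_3 = (0.2865, -0.1021, -0.7458, 0.5927).
Qᵀb = (-2.4371, -5.0679, 0.1649).
Back-substitute: x_3 = 0.1649/5.5384 = 0.0298.
x_2 = (-5.0679 − 0.9336·0.0298)/2.0449 = -2.4918.
x_1 = (-2.4371 − 3.1334·(-2.4918) + 1.5667·0.0298)/5.7446 = 0.9431.

x = (0.9431, -2.4918, 0.0298)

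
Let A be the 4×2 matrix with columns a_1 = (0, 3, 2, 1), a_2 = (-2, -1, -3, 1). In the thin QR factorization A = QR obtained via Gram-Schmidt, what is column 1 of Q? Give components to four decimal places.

a_1 = (0, 3, 2, 1); ‖a_1‖ = 3.7417, so e_1 = (0.0000, 0.8018, 0.5345, 0.2673).

e_1 = (0.0000, 0.8018, 0.5345, 0.2673)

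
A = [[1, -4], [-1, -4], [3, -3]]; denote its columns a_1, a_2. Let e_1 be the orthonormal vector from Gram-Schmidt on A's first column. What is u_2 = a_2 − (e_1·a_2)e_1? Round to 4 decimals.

u_2 = (-3.1818, -4.8182, -0.5455)

e_1 = a_1/‖a_1‖ = (1, -1, 3)/3.3166 = (0.3015, -0.3015, 0.9045).
r_{12} = e_1·a_2 = -2.7136.
u_2 = a_2 + 2.7136·e_1 = (-3.1818, -4.8182, -0.5455).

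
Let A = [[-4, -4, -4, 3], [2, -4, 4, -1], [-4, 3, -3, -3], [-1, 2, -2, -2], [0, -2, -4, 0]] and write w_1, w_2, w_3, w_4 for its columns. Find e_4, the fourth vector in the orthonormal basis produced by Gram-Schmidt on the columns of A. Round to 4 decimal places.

e_4 = (0.2698, -0.6459, -0.5035, -0.3566, -0.3597)

w_1 = (-4, 2, -4, -1, 0); ‖w_1‖ = 6.0828, so e_1 = (-0.6576, 0.3288, -0.6576, -0.1644, 0.0000).
e_1·w_2 = (-0.6576)·(-4) + 0.3288·(-4) + (-0.6576)·3 + (-0.1644)·2 + 0.0000·(-2) = -0.9864.
u_2 = w_2 + 0.9864·e_1 = (-4.6486, -3.6757, 2.3514, 1.8378, -2.0000).
‖u_2‖ = 6.9302, so e_2 = (-0.6708, -0.5304, 0.3393, 0.2652, -0.2886).
e_1·w_3 = (-0.6576)·(-4) + 0.3288·4 + (-0.6576)·(-3) + (-0.1644)·(-2) + 0.0000·(-4) = 6.2472; e_2·w_3 = (-0.6708)·(-4) + (-0.5304)·4 + 0.3393·(-3) + 0.2652·(-2) + (-0.2886)·(-4) = 0.1677.
u_3 = w_3 − 6.2472·e_1 − 0.1677·e_2 = (0.2206, 2.0349, 1.0512, -1.0174, -3.9516).
‖u_3‖ = 4.6845, so e_3 = (0.0471, 0.4344, 0.2244, -0.2172, -0.8435).
e_1·w_4 = (-0.6576)·3 + 0.3288·(-1) + (-0.6576)·(-3) + (-0.1644)·(-2) + 0.0000·0 = 0.0000; e_2·w_4 = (-0.6708)·3 + (-0.5304)·(-1) + 0.3393·(-3) + 0.2652·(-2) + (-0.2886)·0 = -3.0302; e_3·w_4 = 0.0471·3 + 0.4344·(-1) + 0.2244·(-3) + (-0.2172)·(-2) + (-0.8435)·0 = -0.5319.
u_4 = w_4 + 0.0000·e_1 + 3.0302·e_2 + 0.5319·e_3 = (0.9924, -2.3761, -1.8525, -1.3119, -1.3232).
‖u_4‖ = 3.6790, so e_4 = (0.2698, -0.6459, -0.5035, -0.3566, -0.3597).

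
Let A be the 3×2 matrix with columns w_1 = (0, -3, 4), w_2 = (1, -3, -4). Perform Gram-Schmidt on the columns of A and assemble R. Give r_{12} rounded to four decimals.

w_1 = (0, -3, 4); ‖w_1‖ = 5.0000, so e_1 = (0.0000, -0.6000, 0.8000).
r_{12} = e_1·w_2 = -1.4000.

r_{12} = -1.4000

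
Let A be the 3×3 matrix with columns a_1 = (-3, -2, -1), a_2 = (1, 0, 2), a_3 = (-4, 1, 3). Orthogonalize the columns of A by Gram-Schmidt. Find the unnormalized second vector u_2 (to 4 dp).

u_2 = (-0.0714, -0.7143, 1.6429)

a_1 = (-3, -2, -1); ‖a_1‖ = 3.7417, so e_1 = (-0.8018, -0.5345, -0.2673).
e_1·a_2 = (-0.8018)·1 + (-0.5345)·0 + (-0.2673)·2 = -1.3363.
u_2 = a_2 + 1.3363·e_1 = (-0.0714, -0.7143, 1.6429).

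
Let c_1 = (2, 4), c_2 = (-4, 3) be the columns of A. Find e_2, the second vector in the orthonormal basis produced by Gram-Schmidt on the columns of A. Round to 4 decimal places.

c_1 = (2, 4); ‖c_1‖ = 4.4721, so e_1 = (0.4472, 0.8944).
e_1·c_2 = 0.4472·(-4) + 0.8944·3 = 0.8944.
u_2 = c_2 − 0.8944·e_1 = (-4.4000, 2.2000).
‖u_2‖ = 4.9193, so e_2 = (-0.8944, 0.4472).

e_2 = (-0.8944, 0.4472)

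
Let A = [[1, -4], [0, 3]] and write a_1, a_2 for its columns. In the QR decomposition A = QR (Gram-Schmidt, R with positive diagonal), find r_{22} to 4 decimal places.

r_{22} = 3.0000

q_1 = a_1/‖a_1‖ = (1, 0)/1.0000 = (1.0000, 0.0000).
r_{12} = q_1·a_2 = -4.0000.
u_2 = a_2 + 4.0000·q_1 = (0.0000, 3.0000).
r_{22} = ‖u_2‖ = 3.0000.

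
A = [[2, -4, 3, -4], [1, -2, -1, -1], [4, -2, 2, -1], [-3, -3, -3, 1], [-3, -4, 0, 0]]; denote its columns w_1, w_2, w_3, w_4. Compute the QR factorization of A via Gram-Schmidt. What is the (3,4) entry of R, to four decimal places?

w_1 = (2, 1, 4, -3, -3); ‖w_1‖ = 6.2450, so q_1 = (0.3203, 0.1601, 0.6405, -0.4804, -0.4804).
q_1·w_2 = 0.3203·(-4) + 0.1601·(-2) + 0.6405·(-2) + (-0.4804)·(-3) + (-0.4804)·(-4) = 0.4804.
u_2 = w_2 − 0.4804·q_1 = (-4.1538, -2.0769, -2.3077, -2.7692, -3.7692).
‖u_2‖ = 6.9835, so q_2 = (-0.5948, -0.2974, -0.3304, -0.3965, -0.5397).
q_1·w_3 = 0.3203·3 + 0.1601·(-1) + 0.6405·2 + (-0.4804)·(-3) + (-0.4804)·0 = 3.5228; q_2·w_3 = (-0.5948)·3 + (-0.2974)·(-1) + (-0.3304)·2 + (-0.3965)·(-3) + (-0.5397)·0 = -0.9583.
u_3 = w_3 − 3.5228·q_1 + 0.9583·q_2 = (1.3018, -1.8491, -0.5731, -1.6877, 1.1751).
‖u_3‖ = 3.1099, so q_3 = (0.4186, -0.5946, -0.1843, -0.5427, 0.3779).
r_{34} = q_3·w_4 = -1.4382.

r_{34} = -1.4382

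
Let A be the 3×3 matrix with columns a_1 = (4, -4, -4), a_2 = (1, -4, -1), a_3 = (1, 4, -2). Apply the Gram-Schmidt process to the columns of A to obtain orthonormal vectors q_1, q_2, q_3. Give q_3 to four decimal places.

a_1 = (4, -4, -4); ‖a_1‖ = 6.9282, so q_1 = (0.5774, -0.5774, -0.5774).
q_1·a_2 = 0.5774·1 + (-0.5774)·(-4) + (-0.5774)·(-1) = 3.4641.
u_2 = a_2 − 3.4641·q_1 = (-1.0000, -2.0000, 1.0000).
‖u_2‖ = 2.4495, so q_2 = (-0.4082, -0.8165, 0.4082).
q_1·a_3 = 0.5774·1 + (-0.5774)·4 + (-0.5774)·(-2) = -0.5774; q_2·a_3 = (-0.4082)·1 + (-0.8165)·4 + 0.4082·(-2) = -4.4907.
u_3 = a_3 + 0.5774·q_1 + 4.4907·q_2 = (-0.5000, 0.0000, -0.5000).
‖u_3‖ = 0.7071, so q_3 = (-0.7071, 0.0000, -0.7071).

q_3 = (-0.7071, 0.0000, -0.7071)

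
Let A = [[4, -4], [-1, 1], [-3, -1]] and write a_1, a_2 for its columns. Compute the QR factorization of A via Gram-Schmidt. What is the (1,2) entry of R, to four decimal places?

r_{12} = -2.7456

e_1 = a_1/‖a_1‖ = (4, -1, -3)/5.0990 = (0.7845, -0.1961, -0.5883).
r_{12} = e_1·a_2 = -2.7456.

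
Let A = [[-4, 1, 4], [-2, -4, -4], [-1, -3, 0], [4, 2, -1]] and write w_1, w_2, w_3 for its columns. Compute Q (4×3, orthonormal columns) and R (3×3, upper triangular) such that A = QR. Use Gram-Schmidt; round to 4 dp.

w_1 = (-4, -2, -1, 4); ‖w_1‖ = 6.0828, so q_1 = (-0.6576, -0.3288, -0.1644, 0.6576).
q_1·w_2 = (-0.6576)·1 + (-0.3288)·(-4) + (-0.1644)·(-3) + 0.6576·2 = 2.4660.
u_2 = w_2 − 2.4660·q_1 = (2.6216, -3.1892, -2.5946, 0.3784).
‖u_2‖ = 4.8907, so q_2 = (0.5360, -0.6521, -0.5305, 0.0774).
q_1·w_3 = (-0.6576)·4 + (-0.3288)·(-4) + (-0.1644)·0 + 0.6576·(-1) = -1.9728; q_2·w_3 = 0.5360·4 + (-0.6521)·(-4) + (-0.5305)·0 + 0.0774·(-1) = 4.6752.
u_3 = w_3 + 1.9728·q_1 − 4.6752·q_2 = (0.1966, -1.6000, 2.1559, -0.0644).
‖u_3‖ = 2.6927, so q_3 = (0.0730, -0.5942, 0.8006, -0.0239).

Q = [[-0.6576, 0.5360, 0.0730], [-0.3288, -0.6521, -0.5942], [-0.1644, -0.5305, 0.8006], [0.6576, 0.0774, -0.0239]], R = [[6.0828, 2.4660, -1.9728], [0.0000, 4.8907, 4.6752], [0.0000, 0.0000, 2.6927]]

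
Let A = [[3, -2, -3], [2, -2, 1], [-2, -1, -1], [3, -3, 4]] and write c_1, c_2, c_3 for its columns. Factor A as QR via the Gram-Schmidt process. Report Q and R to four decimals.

Q = [[0.5883, -0.0147, -0.7758], [0.3922, -0.2639, 0.0442], [-0.3922, -0.8795, -0.2586], [0.5883, -0.3958, 0.5739]], R = [[5.0990, -3.3340, 1.3728], [0.0000, 2.6239, -0.9235], [0.0000, 0.0000, 4.9257]]

c_1 = (3, 2, -2, 3); ‖c_1‖ = 5.0990, so q_1 = (0.5883, 0.3922, -0.3922, 0.5883).
q_1·c_2 = 0.5883·(-2) + 0.3922·(-2) + (-0.3922)·(-1) + 0.5883·(-3) = -3.3340.
u_2 = c_2 + 3.3340·q_1 = (-0.0385, -0.6923, -2.3077, -1.0385).
‖u_2‖ = 2.6239, so q_2 = (-0.0147, -0.2639, -0.8795, -0.3958).
q_1·c_3 = 0.5883·(-3) + 0.3922·1 + (-0.3922)·(-1) + 0.5883·4 = 1.3728; q_2·c_3 = (-0.0147)·(-3) + (-0.2639)·1 + (-0.8795)·(-1) + (-0.3958)·4 = -0.9235.
u_3 = c_3 − 1.3728·q_1 + 0.9235·q_2 = (-3.8212, 0.2179, -1.2737, 2.8268).
‖u_3‖ = 4.9257, so q_3 = (-0.7758, 0.0442, -0.2586, 0.5739).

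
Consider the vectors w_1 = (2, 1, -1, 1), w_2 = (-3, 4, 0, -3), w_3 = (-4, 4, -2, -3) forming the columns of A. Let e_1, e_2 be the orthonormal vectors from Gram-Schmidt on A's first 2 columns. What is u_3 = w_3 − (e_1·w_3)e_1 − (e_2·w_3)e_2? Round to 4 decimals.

u_3 = (-0.8451, -0.4648, -1.9296, 0.2254)

w_1 = (2, 1, -1, 1); ‖w_1‖ = 2.6458, so e_1 = (0.7559, 0.3780, -0.3780, 0.3780).
e_1·w_2 = 0.7559·(-3) + 0.3780·4 + (-0.3780)·0 + 0.3780·(-3) = -1.8898.
u_2 = w_2 + 1.8898·e_1 = (-1.5714, 4.7143, -0.7143, -2.2857).
‖u_2‖ = 5.5162, so e_2 = (-0.2849, 0.8546, -0.1295, -0.4144).
e_1·w_3 = 0.7559·(-4) + 0.3780·4 + (-0.3780)·(-2) + 0.3780·(-3) = -1.8898; e_2·w_3 = (-0.2849)·(-4) + 0.8546·4 + (-0.1295)·(-2) + (-0.4144)·(-3) = 6.0601.
u_3 = w_3 + 1.8898·e_1 − 6.0601·e_2 = (-0.8451, -0.4648, -1.9296, 0.2254).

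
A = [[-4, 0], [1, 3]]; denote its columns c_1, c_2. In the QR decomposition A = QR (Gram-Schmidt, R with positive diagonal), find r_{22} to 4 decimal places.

e_1 = c_1/‖c_1‖ = (-4, 1)/4.1231 = (-0.9701, 0.2425).
r_{12} = e_1·c_2 = 0.7276.
u_2 = c_2 − 0.7276·e_1 = (0.7059, 2.8235).
r_{22} = ‖u_2‖ = 2.9104.

r_{22} = 2.9104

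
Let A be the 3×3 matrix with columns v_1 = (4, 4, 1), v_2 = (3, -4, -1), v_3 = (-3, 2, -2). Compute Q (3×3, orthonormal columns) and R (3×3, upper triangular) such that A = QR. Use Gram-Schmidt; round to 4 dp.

v_1 = (4, 4, 1); ‖v_1‖ = 5.7446, so e_1 = (0.6963, 0.6963, 0.1741).
e_1·v_2 = 0.6963·3 + 0.6963·(-4) + 0.1741·(-1) = -0.8704.
u_2 = v_2 + 0.8704·e_1 = (3.6061, -3.3939, -0.8485).
‖u_2‖ = 5.0242, so e_2 = (0.7177, -0.6755, -0.1689).
e_1·v_3 = 0.6963·(-3) + 0.6963·2 + 0.1741·(-2) = -1.0445; e_2·v_3 = 0.7177·(-3) + (-0.6755)·2 + (-0.1689)·(-2) = -3.1665.
u_3 = v_3 + 1.0445·e_1 + 3.1665·e_2 = (0.0000, 0.5882, -2.3529).
‖u_3‖ = 2.4254, so e_3 = (0.0000, 0.2425, -0.9701).

Q = [[0.6963, 0.7177, 0.0000], [0.6963, -0.6755, 0.2425], [0.1741, -0.1689, -0.9701]], R = [[5.7446, -0.8704, -1.0445], [0.0000, 5.0242, -3.1665], [0.0000, 0.0000, 2.4254]]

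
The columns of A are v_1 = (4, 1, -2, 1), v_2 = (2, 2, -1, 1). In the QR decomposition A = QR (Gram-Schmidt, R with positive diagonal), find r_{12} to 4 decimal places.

v_1 = (4, 1, -2, 1); ‖v_1‖ = 4.6904, so q_1 = (0.8528, 0.2132, -0.4264, 0.2132).
r_{12} = q_1·v_2 = 2.7716.

r_{12} = 2.7716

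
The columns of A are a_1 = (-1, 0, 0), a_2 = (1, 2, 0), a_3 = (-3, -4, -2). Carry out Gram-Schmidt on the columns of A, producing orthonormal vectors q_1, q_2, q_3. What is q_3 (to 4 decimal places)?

q_1 = a_1/‖a_1‖ = (-1, 0, 0)/1.0000 = (-1.0000, 0.0000, 0.0000).
r_{12} = q_1·a_2 = -1.0000.
u_2 = a_2 + 1.0000·q_1 = (0.0000, 2.0000, 0.0000).
‖u_2‖ = 2.0000, so q_2 = (0.0000, 1.0000, 0.0000).
r_{13} = q_1·a_3 = 3.0000; r_{23} = q_2·a_3 = -4.0000.
u_3 = a_3 − 3.0000·q_1 + 4.0000·q_2 = (0.0000, 0.0000, -2.0000).
‖u_3‖ = 2.0000, so q_3 = (0.0000, 0.0000, -1.0000).

q_3 = (0.0000, 0.0000, -1.0000)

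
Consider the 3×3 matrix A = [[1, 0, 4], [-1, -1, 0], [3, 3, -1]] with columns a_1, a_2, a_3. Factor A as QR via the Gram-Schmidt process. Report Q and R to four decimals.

Q = [[0.3015, -0.9535, 0.0000], [-0.3015, -0.0953, -0.9487], [0.9045, 0.2860, -0.3162]], R = [[3.3166, 3.0151, 0.3015], [0.0000, 0.9535, -4.0999], [0.0000, 0.0000, 0.3162]]

q_1 = a_1/‖a_1‖ = (1, -1, 3)/3.3166 = (0.3015, -0.3015, 0.9045).
r_{12} = q_1·a_2 = 3.0151.
u_2 = a_2 − 3.0151·q_1 = (-0.9091, -0.0909, 0.2727).
‖u_2‖ = 0.9535, so q_2 = (-0.9535, -0.0953, 0.2860).
r_{13} = q_1·a_3 = 0.3015; r_{23} = q_2·a_3 = -4.0999.
u_3 = a_3 − 0.3015·q_1 + 4.0999·q_2 = (0.0000, -0.3000, -0.1000).
‖u_3‖ = 0.3162, so q_3 = (0.0000, -0.9487, -0.3162).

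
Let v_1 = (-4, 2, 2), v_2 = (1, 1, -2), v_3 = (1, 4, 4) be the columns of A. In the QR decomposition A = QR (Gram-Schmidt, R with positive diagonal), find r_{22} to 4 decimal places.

v_1 = (-4, 2, 2); ‖v_1‖ = 4.8990, so e_1 = (-0.8165, 0.4082, 0.4082).
e_1·v_2 = (-0.8165)·1 + 0.4082·1 + 0.4082·(-2) = -1.2247.
u_2 = v_2 + 1.2247·e_1 = (0.0000, 1.5000, -1.5000).
r_{22} = ‖u_2‖ = 2.1213.

r_{22} = 2.1213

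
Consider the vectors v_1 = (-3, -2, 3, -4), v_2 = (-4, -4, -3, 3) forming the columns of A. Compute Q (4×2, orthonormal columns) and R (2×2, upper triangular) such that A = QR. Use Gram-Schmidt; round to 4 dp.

q_1 = v_1/‖v_1‖ = (-3, -2, 3, -4)/6.1644 = (-0.4867, -0.3244, 0.4867, -0.6489).
r_{12} = q_1·v_2 = -0.1622.
u_2 = v_2 + 0.1622·q_1 = (-4.0789, -4.0526, -2.9211, 2.8947).
‖u_2‖ = 7.0692, so q_2 = (-0.5770, -0.5733, -0.4132, 0.4095).

Q = [[-0.4867, -0.5770], [-0.3244, -0.5733], [0.4867, -0.4132], [-0.6489, 0.4095]], R = [[6.1644, -0.1622], [0.0000, 7.0692]]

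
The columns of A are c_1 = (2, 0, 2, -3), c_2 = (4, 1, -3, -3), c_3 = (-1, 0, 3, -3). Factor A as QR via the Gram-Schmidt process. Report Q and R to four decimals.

c_1 = (2, 0, 2, -3); ‖c_1‖ = 4.1231, so e_1 = (0.4851, 0.0000, 0.4851, -0.7276).
e_1·c_2 = 0.4851·4 + 0.0000·1 + 0.4851·(-3) + (-0.7276)·(-3) = 2.6679.
u_2 = c_2 − 2.6679·e_1 = (2.7059, 1.0000, -4.2941, -1.0588).
‖u_2‖ = 5.2804, so e_2 = (0.5124, 0.1894, -0.8132, -0.2005).
e_1·c_3 = 0.4851·(-1) + 0.0000·0 + 0.4851·3 + (-0.7276)·(-3) = 3.1530; e_2·c_3 = 0.5124·(-1) + 0.1894·0 + (-0.8132)·3 + (-0.2005)·(-3) = -2.3505.
u_3 = c_3 − 3.1530·e_1 + 2.3505·e_2 = (-1.3249, 0.4451, -0.4409, -1.1772).
‖u_3‖ = 1.8798, so e_3 = (-0.7048, 0.2368, -0.2346, -0.6262).

Q = [[0.4851, 0.5124, -0.7048], [0.0000, 0.1894, 0.2368], [0.4851, -0.8132, -0.2346], [-0.7276, -0.2005, -0.6262]], R = [[4.1231, 2.6679, 3.1530], [0.0000, 5.2804, -2.3505], [0.0000, 0.0000, 1.8798]]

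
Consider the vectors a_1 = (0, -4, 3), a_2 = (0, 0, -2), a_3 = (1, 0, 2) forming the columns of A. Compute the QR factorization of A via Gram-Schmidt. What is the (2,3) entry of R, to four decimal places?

r_{23} = -1.6000

q_1 = a_1/‖a_1‖ = (0, -4, 3)/5.0000 = (0.0000, -0.8000, 0.6000).
r_{12} = q_1·a_2 = -1.2000.
u_2 = a_2 + 1.2000·q_1 = (0.0000, -0.9600, -1.2800).
‖u_2‖ = 1.6000, so q_2 = (0.0000, -0.6000, -0.8000).
r_{23} = q_2·a_3 = -1.6000.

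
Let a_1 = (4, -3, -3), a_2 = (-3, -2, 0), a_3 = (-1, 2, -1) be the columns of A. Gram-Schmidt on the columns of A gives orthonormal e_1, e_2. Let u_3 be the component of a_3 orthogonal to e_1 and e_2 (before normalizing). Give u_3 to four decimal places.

a_1 = (4, -3, -3); ‖a_1‖ = 5.8310, so e_1 = (0.6860, -0.5145, -0.5145).
e_1·a_2 = 0.6860·(-3) + (-0.5145)·(-2) + (-0.5145)·0 = -1.0290.
u_2 = a_2 + 1.0290·e_1 = (-2.2941, -2.5294, -0.5294).
‖u_2‖ = 3.4556, so e_2 = (-0.6639, -0.7320, -0.1532).
e_1·a_3 = 0.6860·(-1) + (-0.5145)·2 + (-0.5145)·(-1) = -1.2005; e_2·a_3 = (-0.6639)·(-1) + (-0.7320)·2 + (-0.1532)·(-1) = -0.6469.
u_3 = a_3 + 1.2005·e_1 + 0.6469·e_2 = (-0.6059, 0.9089, -1.7167).

u_3 = (-0.6059, 0.9089, -1.7167)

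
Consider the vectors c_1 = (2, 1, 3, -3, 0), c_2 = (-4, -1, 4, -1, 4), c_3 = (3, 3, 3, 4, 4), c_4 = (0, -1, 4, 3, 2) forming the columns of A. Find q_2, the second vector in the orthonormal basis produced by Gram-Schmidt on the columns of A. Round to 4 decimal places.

q_2 = (-0.6497, -0.1812, 0.4623, -0.0312, 0.5748)

c_1 = (2, 1, 3, -3, 0); ‖c_1‖ = 4.7958, so q_1 = (0.4170, 0.2085, 0.6255, -0.6255, 0.0000).
q_1·c_2 = 0.4170·(-4) + 0.2085·(-1) + 0.6255·4 + (-0.6255)·(-1) + 0.0000·4 = 1.2511.
u_2 = c_2 − 1.2511·q_1 = (-4.5217, -1.2609, 3.2174, -0.2174, 4.0000).
‖u_2‖ = 6.9595, so q_2 = (-0.6497, -0.1812, 0.4623, -0.0312, 0.5748).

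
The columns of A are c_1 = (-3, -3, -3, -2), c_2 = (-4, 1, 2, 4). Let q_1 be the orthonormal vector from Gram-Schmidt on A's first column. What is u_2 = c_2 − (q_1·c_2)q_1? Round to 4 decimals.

u_2 = (-4.4839, 0.5161, 1.5161, 3.6774)

c_1 = (-3, -3, -3, -2); ‖c_1‖ = 5.5678, so q_1 = (-0.5388, -0.5388, -0.5388, -0.3592).
q_1·c_2 = (-0.5388)·(-4) + (-0.5388)·1 + (-0.5388)·2 + (-0.3592)·4 = -0.8980.
u_2 = c_2 + 0.8980·q_1 = (-4.4839, 0.5161, 1.5161, 3.6774).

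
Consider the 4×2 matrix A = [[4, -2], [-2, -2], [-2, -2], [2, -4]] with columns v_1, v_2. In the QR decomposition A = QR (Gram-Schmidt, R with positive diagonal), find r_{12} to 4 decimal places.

v_1 = (4, -2, -2, 2); ‖v_1‖ = 5.2915, so e_1 = (0.7559, -0.3780, -0.3780, 0.3780).
r_{12} = e_1·v_2 = -1.5119.

r_{12} = -1.5119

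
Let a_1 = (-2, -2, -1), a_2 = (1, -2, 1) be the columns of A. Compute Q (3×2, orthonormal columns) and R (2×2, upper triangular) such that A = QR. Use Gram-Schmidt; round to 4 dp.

Q = [[-0.6667, 0.5037], [-0.6667, -0.7326], [-0.3333, 0.4579]], R = [[3.0000, 0.3333], [0.0000, 2.4267]]

q_1 = a_1/‖a_1‖ = (-2, -2, -1)/3.0000 = (-0.6667, -0.6667, -0.3333).
r_{12} = q_1·a_2 = 0.3333.
u_2 = a_2 − 0.3333·q_1 = (1.2222, -1.7778, 1.1111).
‖u_2‖ = 2.4267, so q_2 = (0.5037, -0.7326, 0.4579).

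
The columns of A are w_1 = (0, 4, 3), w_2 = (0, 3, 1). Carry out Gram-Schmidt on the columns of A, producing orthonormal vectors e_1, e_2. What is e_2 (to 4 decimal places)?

e_1 = w_1/‖w_1‖ = (0, 4, 3)/5.0000 = (0.0000, 0.8000, 0.6000).
r_{12} = e_1·w_2 = 3.0000.
u_2 = w_2 − 3.0000·e_1 = (0.0000, 0.6000, -0.8000).
‖u_2‖ = 1.0000, so e_2 = (0.0000, 0.6000, -0.8000).

e_2 = (0.0000, 0.6000, -0.8000)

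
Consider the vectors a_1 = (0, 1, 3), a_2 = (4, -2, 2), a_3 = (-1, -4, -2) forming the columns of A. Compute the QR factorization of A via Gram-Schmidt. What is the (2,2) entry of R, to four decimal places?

e_1 = a_1/‖a_1‖ = (0, 1, 3)/3.1623 = (0.0000, 0.3162, 0.9487).
r_{12} = e_1·a_2 = 1.2649.
u_2 = a_2 − 1.2649·e_1 = (4.0000, -2.4000, 0.8000).
r_{22} = ‖u_2‖ = 4.7329.

r_{22} = 4.7329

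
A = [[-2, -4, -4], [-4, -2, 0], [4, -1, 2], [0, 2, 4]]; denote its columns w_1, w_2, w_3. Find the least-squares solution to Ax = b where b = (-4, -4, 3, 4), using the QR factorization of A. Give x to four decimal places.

w_1 = (-2, -4, 4, 0); ‖w_1‖ = 6.0000, so q_1 = (-0.3333, -0.6667, 0.6667, 0.0000).
q_1·w_2 = (-0.3333)·(-4) + (-0.6667)·(-2) + 0.6667·(-1) + 0.0000·2 = 2.0000.
u_2 = w_2 − 2.0000·q_1 = (-3.3333, -0.6667, -2.3333, 2.0000).
‖u_2‖ = 4.5826, so q_2 = (-0.7274, -0.1455, -0.5092, 0.4364).
q_1·w_3 = (-0.3333)·(-4) + (-0.6667)·0 + 0.6667·2 + 0.0000·4 = 2.6667; q_2·w_3 = (-0.7274)·(-4) + (-0.1455)·0 + (-0.5092)·2 + 0.4364·4 = 3.6370.
u_3 = w_3 − 2.6667·q_1 − 3.6370·q_2 = (-0.4656, 2.3069, 2.0741, 2.4127).
‖u_3‖ = 3.9574, so q_3 = (-0.1177, 0.5829, 0.5241, 0.6097).
Qᵀb = (6.0000, 3.7097, 2.1499).
Back-substitute: x_3 = 2.1499/3.9574 = 0.5432.
x_2 = (3.7097 − 3.6370·0.5432)/4.5826 = 0.3784.
x_1 = (6.0000 − 2.0000·0.3784 − 2.6667·0.5432)/6.0000 = 0.6324.

x = (0.6324, 0.3784, 0.5432)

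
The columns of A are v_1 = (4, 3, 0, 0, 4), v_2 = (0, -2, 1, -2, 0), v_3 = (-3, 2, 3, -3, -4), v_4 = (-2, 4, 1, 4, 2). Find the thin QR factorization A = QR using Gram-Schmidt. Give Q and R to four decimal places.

Q = [[0.6247, 0.2054, -0.1665, -0.5307], [0.4685, -0.5477, 0.6699, -0.0374], [0.0000, 0.3509, 0.4714, 0.5533], [0.0000, -0.7018, -0.4342, 0.3140], [0.6247, 0.2054, -0.3360, 0.5588]], R = [[6.4031, -0.9370, -3.4358, 1.8741], [0.0000, 2.8499, 0.6248, -4.6471], [0.0000, 0.0000, 5.8996, 1.0751], [0.0000, 0.0000, 0.0000, 3.8388]]

v_1 = (4, 3, 0, 0, 4); ‖v_1‖ = 6.4031, so e_1 = (0.6247, 0.4685, 0.0000, 0.0000, 0.6247).
e_1·v_2 = 0.6247·0 + 0.4685·(-2) + 0.0000·1 + 0.0000·(-2) + 0.6247·0 = -0.9370.
u_2 = v_2 + 0.9370·e_1 = (0.5854, -1.5610, 1.0000, -2.0000, 0.5854).
‖u_2‖ = 2.8499, so e_2 = (0.2054, -0.5477, 0.3509, -0.7018, 0.2054).
e_1·v_3 = 0.6247·(-3) + 0.4685·2 + 0.0000·3 + 0.0000·(-3) + 0.6247·(-4) = -3.4358; e_2·v_3 = 0.2054·(-3) + (-0.5477)·2 + 0.3509·3 + (-0.7018)·(-3) + 0.2054·(-4) = 0.6248.
u_3 = v_3 + 3.4358·e_1 − 0.6248·e_2 = (-0.9820, 3.9520, 2.7808, -2.5616, -1.9820).
‖u_3‖ = 5.8996, so e_3 = (-0.1665, 0.6699, 0.4714, -0.4342, -0.3360).
e_1·v_4 = 0.6247·(-2) + 0.4685·4 + 0.0000·1 + 0.0000·4 + 0.6247·2 = 1.8741; e_2·v_4 = 0.2054·(-2) + (-0.5477)·4 + 0.3509·1 + (-0.7018)·4 + 0.2054·2 = -4.6471; e_3·v_4 = (-0.1665)·(-2) + 0.6699·4 + 0.4714·1 + (-0.4342)·4 + (-0.3360)·2 = 1.0751.
u_4 = v_4 − 1.8741·e_1 + 4.6471·e_2 − 1.0751·e_3 = (-2.0373, -0.1436, 2.1239, 1.2055, 2.1450).
‖u_4‖ = 3.8388, so e_4 = (-0.5307, -0.0374, 0.5533, 0.3140, 0.5588).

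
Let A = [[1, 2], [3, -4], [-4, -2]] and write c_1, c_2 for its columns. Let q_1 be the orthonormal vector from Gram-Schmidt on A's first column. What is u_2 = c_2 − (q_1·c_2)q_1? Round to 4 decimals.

c_1 = (1, 3, -4); ‖c_1‖ = 5.0990, so q_1 = (0.1961, 0.5883, -0.7845).
q_1·c_2 = 0.1961·2 + 0.5883·(-4) + (-0.7845)·(-2) = -0.3922.
u_2 = c_2 + 0.3922·q_1 = (2.0769, -3.7692, -2.3077).

u_2 = (2.0769, -3.7692, -2.3077)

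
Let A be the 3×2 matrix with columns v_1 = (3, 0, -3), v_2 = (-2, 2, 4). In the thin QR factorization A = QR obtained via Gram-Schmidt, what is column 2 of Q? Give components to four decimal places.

q_2 = (0.4082, 0.8165, 0.4082)

q_1 = v_1/‖v_1‖ = (3, 0, -3)/4.2426 = (0.7071, 0.0000, -0.7071).
r_{12} = q_1·v_2 = -4.2426.
u_2 = v_2 + 4.2426·q_1 = (1.0000, 2.0000, 1.0000).
‖u_2‖ = 2.4495, so q_2 = (0.4082, 0.8165, 0.4082).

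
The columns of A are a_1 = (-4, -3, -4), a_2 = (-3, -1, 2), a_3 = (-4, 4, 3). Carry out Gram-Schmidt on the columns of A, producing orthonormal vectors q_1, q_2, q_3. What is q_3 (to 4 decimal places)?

a_1 = (-4, -3, -4); ‖a_1‖ = 6.4031, so q_1 = (-0.6247, -0.4685, -0.6247).
q_1·a_2 = (-0.6247)·(-3) + (-0.4685)·(-1) + (-0.6247)·2 = 1.0932.
u_2 = a_2 − 1.0932·q_1 = (-2.3171, -0.4878, 2.6829).
‖u_2‖ = 3.5784, so q_2 = (-0.6475, -0.1363, 0.7498).
q_1·a_3 = (-0.6247)·(-4) + (-0.4685)·4 + (-0.6247)·3 = -1.2494; q_2·a_3 = (-0.6475)·(-4) + (-0.1363)·4 + 0.7498·3 = 4.2941.
u_3 = a_3 + 1.2494·q_1 − 4.2941·q_2 = (-2.0000, 4.0000, -1.0000).
‖u_3‖ = 4.5826, so q_3 = (-0.4364, 0.8729, -0.2182).

q_3 = (-0.4364, 0.8729, -0.2182)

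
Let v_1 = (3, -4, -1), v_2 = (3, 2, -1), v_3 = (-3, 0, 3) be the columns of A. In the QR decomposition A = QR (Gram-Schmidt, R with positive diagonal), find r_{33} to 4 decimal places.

v_1 = (3, -4, -1); ‖v_1‖ = 5.0990, so q_1 = (0.5883, -0.7845, -0.1961).
q_1·v_2 = 0.5883·3 + (-0.7845)·2 + (-0.1961)·(-1) = 0.3922.
u_2 = v_2 − 0.3922·q_1 = (2.7692, 2.3077, -0.9231).
‖u_2‖ = 3.7210, so q_2 = (0.7442, 0.6202, -0.2481).
q_1·v_3 = 0.5883·(-3) + (-0.7845)·0 + (-0.1961)·3 = -2.3534; q_2·v_3 = 0.7442·(-3) + 0.6202·0 + (-0.2481)·3 = -2.9768.
u_3 = v_3 + 2.3534·q_1 + 2.9768·q_2 = (0.6000, 0.0000, 1.8000).
r_{33} = ‖u_3‖ = 1.8974.

r_{33} = 1.8974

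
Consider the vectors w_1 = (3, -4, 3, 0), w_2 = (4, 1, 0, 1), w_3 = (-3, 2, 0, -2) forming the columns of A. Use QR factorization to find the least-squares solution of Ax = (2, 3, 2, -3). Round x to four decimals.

x = (0.7268, 1.5890, 2.2015)

e_1 = w_1/‖w_1‖ = (3, -4, 3, 0)/5.8310 = (0.5145, -0.6860, 0.5145, 0.0000).
r_{12} = e_1·w_2 = 1.3720.
u_2 = w_2 − 1.3720·e_1 = (3.2941, 1.9412, -0.7059, 1.0000).
‖u_2‖ = 4.0147, so e_2 = (0.8205, 0.4835, -0.1758, 0.2491).
r_{13} = e_1·w_3 = -2.9155; r_{23} = e_2·w_3 = -1.9927.
u_3 = w_3 + 2.9155·e_1 + 1.9927·e_2 = (0.1350, 0.9635, 1.1496, -1.5036).
‖u_3‖ = 2.1282, so e_3 = (0.0635, 0.4527, 0.5402, -0.7065).
Qᵀb = (0.0000, 1.9927, 4.6851).
Back-substitute: x_3 = 4.6851/2.1282 = 2.2015.
x_2 = (1.9927 + 1.9927·2.2015)/4.0147 = 1.5890.
x_1 = (0.0000 − 1.3720·1.5890 + 2.9155·2.2015)/5.8310 = 0.7268.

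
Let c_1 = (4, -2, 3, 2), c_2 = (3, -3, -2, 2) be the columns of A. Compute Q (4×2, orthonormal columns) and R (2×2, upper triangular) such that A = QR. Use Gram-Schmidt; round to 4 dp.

q_1 = c_1/‖c_1‖ = (4, -2, 3, 2)/5.7446 = (0.6963, -0.3482, 0.5222, 0.3482).
r_{12} = q_1·c_2 = 2.7852.
u_2 = c_2 − 2.7852·q_1 = (1.0606, -2.0303, -3.4545, 1.0303).
‖u_2‖ = 4.2711, so q_2 = (0.2483, -0.4754, -0.8088, 0.2412).

Q = [[0.6963, 0.2483], [-0.3482, -0.4754], [0.5222, -0.8088], [0.3482, 0.2412]], R = [[5.7446, 2.7852], [0.0000, 4.2711]]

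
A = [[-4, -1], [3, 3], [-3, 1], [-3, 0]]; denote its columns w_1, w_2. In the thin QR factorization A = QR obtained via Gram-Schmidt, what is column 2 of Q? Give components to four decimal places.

q_1 = w_1/‖w_1‖ = (-4, 3, -3, -3)/6.5574 = (-0.6100, 0.4575, -0.4575, -0.4575).
r_{12} = q_1·w_2 = 1.5250.
u_2 = w_2 − 1.5250·q_1 = (-0.0698, 2.3023, 1.6977, 0.6977).
‖u_2‖ = 2.9452, so q_2 = (-0.0237, 0.7817, 0.5764, 0.2369).

q_2 = (-0.0237, 0.7817, 0.5764, 0.2369)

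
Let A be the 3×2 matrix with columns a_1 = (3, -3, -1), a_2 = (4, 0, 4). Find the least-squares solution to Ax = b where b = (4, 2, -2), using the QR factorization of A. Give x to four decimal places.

x = (0.3529, 0.1618)

a_1 = (3, -3, -1); ‖a_1‖ = 4.3589, so e_1 = (0.6882, -0.6882, -0.2294).
e_1·a_2 = 0.6882·4 + (-0.6882)·0 + (-0.2294)·4 = 1.8353.
u_2 = a_2 − 1.8353·e_1 = (2.7368, 1.2632, 4.4211).
‖u_2‖ = 5.3508, so e_2 = (0.5115, 0.2361, 0.8262).
Qᵀb = (1.8353, 0.8656).
Back-substitute: x_2 = 0.8656/5.3508 = 0.1618.
x_1 = (1.8353 − 1.8353·0.1618)/4.3589 = 0.3529.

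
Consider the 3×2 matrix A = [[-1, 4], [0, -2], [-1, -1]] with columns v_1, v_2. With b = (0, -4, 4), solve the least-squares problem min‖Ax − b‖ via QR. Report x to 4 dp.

q_1 = v_1/‖v_1‖ = (-1, 0, -1)/1.4142 = (-0.7071, 0.0000, -0.7071).
r_{12} = q_1·v_2 = -2.1213.
u_2 = v_2 + 2.1213·q_1 = (2.5000, -2.0000, -2.5000).
‖u_2‖ = 4.0620, so q_2 = (0.6155, -0.4924, -0.6155).
Qᵀb = (-2.8284, -0.4924).
Back-substitute: x_2 = -0.4924/4.0620 = -0.1212.
x_1 = (-2.8284 + 2.1213·(-0.1212))/1.4142 = -2.1818.

x = (-2.1818, -0.1212)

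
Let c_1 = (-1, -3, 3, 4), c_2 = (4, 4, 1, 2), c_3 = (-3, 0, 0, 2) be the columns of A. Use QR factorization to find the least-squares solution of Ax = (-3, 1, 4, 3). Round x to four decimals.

x = (0.4176, 0.3271, 1.0018)

c_1 = (-1, -3, 3, 4); ‖c_1‖ = 5.9161, so e_1 = (-0.1690, -0.5071, 0.5071, 0.6761).
e_1·c_2 = (-0.1690)·4 + (-0.5071)·4 + 0.5071·1 + 0.6761·2 = -0.8452.
u_2 = c_2 + 0.8452·e_1 = (3.8571, 3.5714, 1.4286, 2.5714).
‖u_2‖ = 6.0238, so e_2 = (0.6403, 0.5929, 0.2372, 0.4269).
e_1·c_3 = (-0.1690)·(-3) + (-0.5071)·0 + 0.5071·0 + 0.6761·2 = 1.8593; e_2·c_3 = 0.6403·(-3) + 0.5929·0 + 0.2372·0 + 0.4269·2 = -1.0672.
u_3 = c_3 − 1.8593·e_1 + 1.0672·e_2 = (-2.0024, 1.5756, -0.6898, 1.1984).
‖u_3‖ = 2.8990, so e_3 = (-0.6907, 0.5435, -0.2379, 0.4134).
Qᵀb = (4.0567, 0.9012, 2.9041).
Back-substitute: x_3 = 2.9041/2.8990 = 1.0018.
x_2 = (0.9012 + 1.0672·1.0018)/6.0238 = 0.3271.
x_1 = (4.0567 + 0.8452·0.3271 − 1.8593·1.0018)/5.9161 = 0.4176.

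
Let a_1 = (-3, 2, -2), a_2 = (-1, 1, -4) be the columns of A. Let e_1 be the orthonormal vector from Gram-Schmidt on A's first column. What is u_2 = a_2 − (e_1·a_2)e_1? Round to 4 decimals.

a_1 = (-3, 2, -2); ‖a_1‖ = 4.1231, so e_1 = (-0.7276, 0.4851, -0.4851).
e_1·a_2 = (-0.7276)·(-1) + 0.4851·1 + (-0.4851)·(-4) = 3.1530.
u_2 = a_2 − 3.1530·e_1 = (1.2941, -0.5294, -2.4706).

u_2 = (1.2941, -0.5294, -2.4706)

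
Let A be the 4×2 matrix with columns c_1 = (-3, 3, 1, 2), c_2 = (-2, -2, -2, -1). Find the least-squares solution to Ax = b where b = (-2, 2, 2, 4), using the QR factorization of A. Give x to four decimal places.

c_1 = (-3, 3, 1, 2); ‖c_1‖ = 4.7958, so q_1 = (-0.6255, 0.6255, 0.2085, 0.4170).
q_1·c_2 = (-0.6255)·(-2) + 0.6255·(-2) + 0.2085·(-2) + 0.4170·(-1) = -0.8341.
u_2 = c_2 + 0.8341·q_1 = (-2.5217, -1.4783, -1.8261, -0.6522).
‖u_2‖ = 3.5078, so q_2 = (-0.7189, -0.4214, -0.5206, -0.1859).
Qᵀb = (4.5873, -1.1899).
Back-substitute: x_2 = -1.1899/3.5078 = -0.3392.
x_1 = (4.5873 + 0.8341·(-0.3392))/4.7958 = 0.8975.

x = (0.8975, -0.3392)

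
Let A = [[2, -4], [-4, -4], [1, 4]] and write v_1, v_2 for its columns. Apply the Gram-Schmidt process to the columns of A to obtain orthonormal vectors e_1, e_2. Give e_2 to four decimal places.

v_1 = (2, -4, 1); ‖v_1‖ = 4.5826, so e_1 = (0.4364, -0.8729, 0.2182).
e_1·v_2 = 0.4364·(-4) + (-0.8729)·(-4) + 0.2182·4 = 2.6186.
u_2 = v_2 − 2.6186·e_1 = (-5.1429, -1.7143, 3.4286).
‖u_2‖ = 6.4143, so e_2 = (-0.8018, -0.2673, 0.5345).

e_2 = (-0.8018, -0.2673, 0.5345)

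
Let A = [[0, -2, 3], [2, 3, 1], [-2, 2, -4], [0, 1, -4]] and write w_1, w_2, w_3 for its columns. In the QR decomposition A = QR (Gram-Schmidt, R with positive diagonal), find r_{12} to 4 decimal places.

r_{12} = 0.7071

w_1 = (0, 2, -2, 0); ‖w_1‖ = 2.8284, so q_1 = (0.0000, 0.7071, -0.7071, 0.0000).
r_{12} = q_1·w_2 = 0.7071.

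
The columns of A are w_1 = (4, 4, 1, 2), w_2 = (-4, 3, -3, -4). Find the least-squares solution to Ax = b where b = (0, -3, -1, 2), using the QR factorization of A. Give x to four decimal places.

x = (-0.4062, -0.4018)

w_1 = (4, 4, 1, 2); ‖w_1‖ = 6.0828, so e_1 = (0.6576, 0.6576, 0.1644, 0.3288).
e_1·w_2 = 0.6576·(-4) + 0.6576·3 + 0.1644·(-3) + 0.3288·(-4) = -2.4660.
u_2 = w_2 + 2.4660·e_1 = (-2.3784, 4.6216, -2.5946, -3.1892).
‖u_2‖ = 6.6271, so e_2 = (-0.3589, 0.6974, -0.3915, -0.4812).
Qᵀb = (-1.4796, -2.6631).
Back-substitute: x_2 = -2.6631/6.6271 = -0.4018.
x_1 = (-1.4796 + 2.4660·(-0.4018))/6.0828 = -0.4062.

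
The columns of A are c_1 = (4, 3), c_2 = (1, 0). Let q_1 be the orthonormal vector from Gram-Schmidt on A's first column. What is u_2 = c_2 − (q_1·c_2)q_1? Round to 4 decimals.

u_2 = (0.3600, -0.4800)

q_1 = c_1/‖c_1‖ = (4, 3)/5.0000 = (0.8000, 0.6000).
r_{12} = q_1·c_2 = 0.8000.
u_2 = c_2 − 0.8000·q_1 = (0.3600, -0.4800).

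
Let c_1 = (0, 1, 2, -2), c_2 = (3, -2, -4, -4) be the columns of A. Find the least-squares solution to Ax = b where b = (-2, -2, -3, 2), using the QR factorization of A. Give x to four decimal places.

q_1 = c_1/‖c_1‖ = (0, 1, 2, -2)/3.0000 = (0.0000, 0.3333, 0.6667, -0.6667).
r_{12} = q_1·c_2 = -0.6667.
u_2 = c_2 + 0.6667·q_1 = (3.0000, -1.7778, -3.5556, -4.4444).
‖u_2‖ = 6.6750, so q_2 = (0.4494, -0.2663, -0.5327, -0.6658).
Qᵀb = (-4.0000, -0.0999).
Back-substitute: x_2 = -0.0999/6.6750 = -0.0150.
x_1 = (-4.0000 + 0.6667·(-0.0150))/3.0000 = -1.3367.

x = (-1.3367, -0.0150)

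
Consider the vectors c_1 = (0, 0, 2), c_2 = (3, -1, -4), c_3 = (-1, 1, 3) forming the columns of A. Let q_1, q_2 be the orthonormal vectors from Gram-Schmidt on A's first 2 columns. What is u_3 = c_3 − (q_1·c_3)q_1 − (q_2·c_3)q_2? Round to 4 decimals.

u_3 = (0.2000, 0.6000, 0.0000)

c_1 = (0, 0, 2); ‖c_1‖ = 2.0000, so q_1 = (0.0000, 0.0000, 1.0000).
q_1·c_2 = 0.0000·3 + 0.0000·(-1) + 1.0000·(-4) = -4.0000.
u_2 = c_2 + 4.0000·q_1 = (3.0000, -1.0000, 0.0000).
‖u_2‖ = 3.1623, so q_2 = (0.9487, -0.3162, 0.0000).
q_1·c_3 = 0.0000·(-1) + 0.0000·1 + 1.0000·3 = 3.0000; q_2·c_3 = 0.9487·(-1) + (-0.3162)·1 + 0.0000·3 = -1.2649.
u_3 = c_3 − 3.0000·q_1 + 1.2649·q_2 = (0.2000, 0.6000, 0.0000).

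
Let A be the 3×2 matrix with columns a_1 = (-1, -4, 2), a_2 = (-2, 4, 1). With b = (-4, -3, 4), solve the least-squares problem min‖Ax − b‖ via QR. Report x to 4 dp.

a_1 = (-1, -4, 2); ‖a_1‖ = 4.5826, so e_1 = (-0.2182, -0.8729, 0.4364).
e_1·a_2 = (-0.2182)·(-2) + (-0.8729)·4 + 0.4364·1 = -2.6186.
u_2 = a_2 + 2.6186·e_1 = (-2.5714, 1.7143, 2.1429).
‖u_2‖ = 3.7607, so e_2 = (-0.6838, 0.4558, 0.5698).
Qᵀb = (5.2372, 3.6467).
Back-substitute: x_2 = 3.6467/3.7607 = 0.9697.
x_1 = (5.2372 + 2.6186·0.9697)/4.5826 = 1.6970.

x = (1.6970, 0.9697)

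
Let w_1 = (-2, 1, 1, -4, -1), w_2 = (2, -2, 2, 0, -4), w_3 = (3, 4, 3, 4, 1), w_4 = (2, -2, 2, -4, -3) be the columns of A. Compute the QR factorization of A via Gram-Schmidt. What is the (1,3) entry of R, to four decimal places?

r_{13} = -3.3362

w_1 = (-2, 1, 1, -4, -1); ‖w_1‖ = 4.7958, so e_1 = (-0.4170, 0.2085, 0.2085, -0.8341, -0.2085).
r_{13} = e_1·w_3 = -3.3362.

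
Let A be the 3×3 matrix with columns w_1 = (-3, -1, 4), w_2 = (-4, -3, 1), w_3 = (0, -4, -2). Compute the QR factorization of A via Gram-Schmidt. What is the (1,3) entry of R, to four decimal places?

w_1 = (-3, -1, 4); ‖w_1‖ = 5.0990, so e_1 = (-0.5883, -0.1961, 0.7845).
r_{13} = e_1·w_3 = -0.7845.

r_{13} = -0.7845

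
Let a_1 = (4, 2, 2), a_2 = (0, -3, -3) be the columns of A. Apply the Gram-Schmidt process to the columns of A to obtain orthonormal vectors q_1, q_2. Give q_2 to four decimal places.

q_2 = (0.5774, -0.5774, -0.5774)

a_1 = (4, 2, 2); ‖a_1‖ = 4.8990, so q_1 = (0.8165, 0.4082, 0.4082).
q_1·a_2 = 0.8165·0 + 0.4082·(-3) + 0.4082·(-3) = -2.4495.
u_2 = a_2 + 2.4495·q_1 = (2.0000, -2.0000, -2.0000).
‖u_2‖ = 3.4641, so q_2 = (0.5774, -0.5774, -0.5774).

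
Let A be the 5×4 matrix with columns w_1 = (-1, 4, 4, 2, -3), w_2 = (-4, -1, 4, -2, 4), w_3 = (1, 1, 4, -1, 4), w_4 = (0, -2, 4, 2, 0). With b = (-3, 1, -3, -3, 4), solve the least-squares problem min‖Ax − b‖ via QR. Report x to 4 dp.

e_1 = w_1/‖w_1‖ = (-1, 4, 4, 2, -3)/6.7823 = (-0.1474, 0.5898, 0.5898, 0.2949, -0.4423).
r_{12} = e_1·w_2 = 0.0000.
u_2 = w_2 + 0.0000·e_1 = (-4.0000, -1.0000, 4.0000, -2.0000, 4.0000).
‖u_2‖ = 7.2801, so e_2 = (-0.5494, -0.1374, 0.5494, -0.2747, 0.5494).
r_{13} = e_1·w_3 = 0.7372; r_{23} = e_2·w_3 = 3.9835.
u_3 = w_3 − 0.7372·e_1 − 3.9835·e_2 = (3.2974, 1.1124, 1.3765, -0.1231, 2.1374).
‖u_3‖ = 4.3114, so e_3 = (0.7648, 0.2580, 0.3193, -0.0285, 0.4958).
r_{14} = e_1·w_4 = 1.7693; r_{24} = e_2·w_4 = 1.9230; r_{34} = e_3·w_4 = 0.7040.
u_4 = w_4 − 1.7693·e_1 − 1.9230·e_2 − 0.7040·e_3 = (0.7791, -2.9610, 1.6751, 2.0267, -0.6230).
‖u_4‖ = 4.0836, so e_4 = (0.1908, -0.7251, 0.4102, 0.4963, -0.1526).
Qᵀb = (-3.3912, 2.8846, -0.9256, -4.6272).
Back-substitute: x_4 = -4.6272/4.0836 = -1.1331.
x_3 = (-0.9256 − 0.7040·(-1.1331))/4.3114 = -0.0297.
x_2 = (2.8846 − 3.9835·(-0.0297) − 1.9230·(-1.1331))/7.2801 = 0.7118.
x_1 = (-3.3912 + 0.0000·0.7118 − 0.7372·(-0.0297) − 1.7693·(-1.1331))/6.7823 = -0.2012.

x = (-0.2012, 0.7118, -0.0297, -1.1331)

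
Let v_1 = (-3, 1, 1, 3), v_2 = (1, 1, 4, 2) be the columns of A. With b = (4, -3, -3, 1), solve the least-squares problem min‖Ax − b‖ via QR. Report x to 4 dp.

v_1 = (-3, 1, 1, 3); ‖v_1‖ = 4.4721, so q_1 = (-0.6708, 0.2236, 0.2236, 0.6708).
q_1·v_2 = (-0.6708)·1 + 0.2236·1 + 0.2236·4 + 0.6708·2 = 1.7889.
u_2 = v_2 − 1.7889·q_1 = (2.2000, 0.6000, 3.6000, 0.8000).
‖u_2‖ = 4.3359, so q_2 = (0.5074, 0.1384, 0.8303, 0.1845).
Qᵀb = (-3.3541, -0.6919).
Back-substitute: x_2 = -0.6919/4.3359 = -0.1596.
x_1 = (-3.3541 − 1.7889·(-0.1596))/4.4721 = -0.6862.

x = (-0.6862, -0.1596)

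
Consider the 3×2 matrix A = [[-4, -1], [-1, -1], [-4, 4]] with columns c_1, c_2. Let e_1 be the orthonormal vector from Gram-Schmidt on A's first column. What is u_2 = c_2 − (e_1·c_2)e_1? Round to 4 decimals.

u_2 = (-2.3333, -1.3333, 2.6667)

c_1 = (-4, -1, -4); ‖c_1‖ = 5.7446, so e_1 = (-0.6963, -0.1741, -0.6963).
e_1·c_2 = (-0.6963)·(-1) + (-0.1741)·(-1) + (-0.6963)·4 = -1.9149.
u_2 = c_2 + 1.9149·e_1 = (-2.3333, -1.3333, 2.6667).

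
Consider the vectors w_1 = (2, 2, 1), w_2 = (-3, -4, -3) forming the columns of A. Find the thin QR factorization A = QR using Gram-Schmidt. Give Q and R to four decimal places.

Q = [[0.6667, 0.5659], [0.6667, -0.1617], [0.3333, -0.8085]], R = [[3.0000, -5.6667], [0.0000, 1.3744]]

w_1 = (2, 2, 1); ‖w_1‖ = 3.0000, so e_1 = (0.6667, 0.6667, 0.3333).
e_1·w_2 = 0.6667·(-3) + 0.6667·(-4) + 0.3333·(-3) = -5.6667.
u_2 = w_2 + 5.6667·e_1 = (0.7778, -0.2222, -1.1111).
‖u_2‖ = 1.3744, so e_2 = (0.5659, -0.1617, -0.8085).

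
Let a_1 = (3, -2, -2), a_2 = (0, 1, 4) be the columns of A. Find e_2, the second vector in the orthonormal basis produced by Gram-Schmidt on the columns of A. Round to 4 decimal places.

e_2 = (0.5293, -0.0529, 0.8468)

a_1 = (3, -2, -2); ‖a_1‖ = 4.1231, so e_1 = (0.7276, -0.4851, -0.4851).
e_1·a_2 = 0.7276·0 + (-0.4851)·1 + (-0.4851)·4 = -2.4254.
u_2 = a_2 + 2.4254·e_1 = (1.7647, -0.1765, 2.8235).
‖u_2‖ = 3.3343, so e_2 = (0.5293, -0.0529, 0.8468).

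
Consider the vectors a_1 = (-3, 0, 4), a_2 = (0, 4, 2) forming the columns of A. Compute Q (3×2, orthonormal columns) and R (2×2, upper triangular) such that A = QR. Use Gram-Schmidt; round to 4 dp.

Q = [[-0.6000, 0.2299], [0.0000, 0.9578], [0.8000, 0.1724]], R = [[5.0000, 1.6000], [0.0000, 4.1761]]

a_1 = (-3, 0, 4); ‖a_1‖ = 5.0000, so e_1 = (-0.6000, 0.0000, 0.8000).
e_1·a_2 = (-0.6000)·0 + 0.0000·4 + 0.8000·2 = 1.6000.
u_2 = a_2 − 1.6000·e_1 = (0.9600, 4.0000, 0.7200).
‖u_2‖ = 4.1761, so e_2 = (0.2299, 0.9578, 0.1724).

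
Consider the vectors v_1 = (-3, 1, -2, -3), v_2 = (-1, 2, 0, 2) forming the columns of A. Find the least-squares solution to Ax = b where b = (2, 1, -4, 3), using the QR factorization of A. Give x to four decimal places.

v_1 = (-3, 1, -2, -3); ‖v_1‖ = 4.7958, so q_1 = (-0.6255, 0.2085, -0.4170, -0.6255).
q_1·v_2 = (-0.6255)·(-1) + 0.2085·2 + (-0.4170)·0 + (-0.6255)·2 = -0.2085.
u_2 = v_2 + 0.2085·q_1 = (-1.1304, 2.0435, -0.0870, 1.8696).
‖u_2‖ = 2.9927, so q_2 = (-0.3777, 0.6828, -0.0291, 0.6247).
Qᵀb = (-1.2511, 1.9177).
Back-substitute: x_2 = 1.9177/2.9927 = 0.6408.
x_1 = (-1.2511 + 0.2085·0.6408)/4.7958 = -0.2330.

x = (-0.2330, 0.6408)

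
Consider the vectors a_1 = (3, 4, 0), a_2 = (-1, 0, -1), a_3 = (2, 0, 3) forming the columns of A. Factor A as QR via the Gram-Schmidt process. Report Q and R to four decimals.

a_1 = (3, 4, 0); ‖a_1‖ = 5.0000, so q_1 = (0.6000, 0.8000, 0.0000).
q_1·a_2 = 0.6000·(-1) + 0.8000·0 + 0.0000·(-1) = -0.6000.
u_2 = a_2 + 0.6000·q_1 = (-0.6400, 0.4800, -1.0000).
‖u_2‖ = 1.2806, so q_2 = (-0.4998, 0.3748, -0.7809).
q_1·a_3 = 0.6000·2 + 0.8000·0 + 0.0000·3 = 1.2000; q_2·a_3 = (-0.4998)·2 + 0.3748·0 + (-0.7809)·3 = -3.3421.
u_3 = a_3 − 1.2000·q_1 + 3.3421·q_2 = (-0.3902, 0.2927, 0.3902).
‖u_3‖ = 0.6247, so q_3 = (-0.6247, 0.4685, 0.6247).

Q = [[0.6000, -0.4998, -0.6247], [0.8000, 0.3748, 0.4685], [0.0000, -0.7809, 0.6247]], R = [[5.0000, -0.6000, 1.2000], [0.0000, 1.2806, -3.3421], [0.0000, 0.0000, 0.6247]]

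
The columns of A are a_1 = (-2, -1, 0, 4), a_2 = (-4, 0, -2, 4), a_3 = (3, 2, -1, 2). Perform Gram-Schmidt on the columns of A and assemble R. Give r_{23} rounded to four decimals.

a_1 = (-2, -1, 0, 4); ‖a_1‖ = 4.5826, so q_1 = (-0.4364, -0.2182, 0.0000, 0.8729).
q_1·a_2 = (-0.4364)·(-4) + (-0.2182)·0 + 0.0000·(-2) + 0.8729·4 = 5.2372.
u_2 = a_2 − 5.2372·q_1 = (-1.7143, 1.1429, -2.0000, -0.5714).
‖u_2‖ = 2.9277, so q_2 = (-0.5855, 0.3904, -0.6831, -0.1952).
r_{23} = q_2·a_3 = -0.6831.

r_{23} = -0.6831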